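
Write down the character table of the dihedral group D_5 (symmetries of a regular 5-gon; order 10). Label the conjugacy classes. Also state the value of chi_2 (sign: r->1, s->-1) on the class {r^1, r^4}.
Conjugacy classes: {e} of size 1, {r^1, r^4} of size 2, {r^2, r^3} of size 2, {s, sr, ..., sr^4} of size 5.
Character table:
  irrep \ class              {e} (size 1)  {r^1, r^4} (size 2)  {r^2, r^3} (size 2)  {s, sr, ..., sr^4} (size 5)
  chi_1 (triv)               1             1                    1                    1                          
  chi_2 (sign: r->1, s->-1)  1             1                    1                    -1                         
  chi_3 (2d, j=1)            2             -1/2 + sqrt(5)/2     -sqrt(5)/2 - 1/2     0                          
  chi_4 (2d, j=2)            2             -sqrt(5)/2 - 1/2     -1/2 + sqrt(5)/2     0                          

Spot check: chi_2 (sign: r->1, s->-1) on {r^1, r^4} = 1.

Why: D_5 has order 2*5 = 10 with 4 conjugacy classes, hence 4 irreducibles. Sum of squared dims 1 + 1 + 4 + 4 = 10 = |G|. Linear characters come from the abelianisation; the 2-dimensional irreps have character r^k -> 2*cos(2*pi*j*k/5), reflections -> 0.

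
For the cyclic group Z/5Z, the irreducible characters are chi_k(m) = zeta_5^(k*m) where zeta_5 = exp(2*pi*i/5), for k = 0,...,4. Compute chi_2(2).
chi_2(2) = zeta_5^4 = exp(-2*I*pi/5)

Argument: chi_2(2) = zeta_5^(2*2) = zeta_5^4. Since zeta_5^5 = 1, this equals zeta_5^4 = exp(2*pi*i*4/5) = exp(-2*I*pi/5).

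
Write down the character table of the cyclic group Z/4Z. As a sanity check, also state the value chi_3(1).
Character table of Z/4Z (irreps indexed chi_0,...,chi_3 with chi_k(m) = zeta_4^(k*m), zeta_4 = exp(2*pi*i/4)):
  irrep \ class  {0} (size 1)  {1} (size 1)  {2} (size 1)  {3} (size 1)
  chi_0          1             1             1             1           
  chi_1          1             I             -1            -I          
  chi_2          1             -1            1             -1          
  chi_3          1             -I            -1            I           

Spot check: chi_3(1) = zeta_4^(3*1) = zeta_4^3 = -I.

Proof sketch: Z/4Z is abelian, so all 4 irreducible complex representations are 1-dimensional. They are given by chi_k(m) = zeta_4^(k*m) for k = 0,...,3. Row orthogonality: sum_m chi_k(m) conj(chi_l(m)) = 4 * [k = l].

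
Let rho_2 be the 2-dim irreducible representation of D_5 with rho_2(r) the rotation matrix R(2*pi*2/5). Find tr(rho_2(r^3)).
chi_{rho_2}(r^3) = 2*cos(2*pi*2*3/5) = -1/2 + sqrt(5)/2

Argument: rho_2(r^3) is rotation by angle 2*pi*2*3/5, whose trace is 2*cos(2*pi*2*3/5) = -1/2 + sqrt(5)/2.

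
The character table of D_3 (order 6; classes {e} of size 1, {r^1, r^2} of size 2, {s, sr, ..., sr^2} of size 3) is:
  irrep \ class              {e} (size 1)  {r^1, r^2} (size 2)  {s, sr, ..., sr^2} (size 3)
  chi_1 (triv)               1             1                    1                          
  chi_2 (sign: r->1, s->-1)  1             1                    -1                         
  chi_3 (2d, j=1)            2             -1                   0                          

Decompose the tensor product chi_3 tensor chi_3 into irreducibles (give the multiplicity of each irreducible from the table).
chi_3 tensor chi_3 = chi_1 + chi_2 + chi_3 (all other irreducibles have multiplicity 0).

The character of a tensor product is the pointwise product (chi_3 * chi_3)(C) = chi_3(C) * chi_3(C):
  {e}: (2)*(2), {r^1, r^2}: (-1)*(-1), {s, sr, ..., sr^2}: (0)*(0)
so (chi_3 * chi_3) takes values
  {e} -> 4, {r^1, r^2} -> 1, {s, sr, ..., sr^2} -> 0.
Now take the inner product of this character with each irreducible chi from the table, <chi_3*chi_3, chi> = (1/6) sum_C |C| (chi_3*chi_3)(C) conj(chi(C)):
  <chi_3*chi_3, chi_1> = (1/6)[1*(4)*conj(1) + 2*(1)*conj(1) + 3*(0)*conj(1)]
      = (1/6)[(4) + (2) + (0)] = 6/6 = 1
  <chi_3*chi_3, chi_2> = (1/6)[1*(4)*conj(1) + 2*(1)*conj(1) + 3*(0)*conj(-1)]
      = (1/6)[(4) + (2) + (0)] = 6/6 = 1
  <chi_3*chi_3, chi_3> = (1/6)[1*(4)*conj(2) + 2*(1)*conj(-1) + 3*(0)*conj(0)]
      = (1/6)[(8) + (-2) + (0)] = 6/6 = 1
Hence the multiplicities are chi_1: 1, chi_2: 1, chi_3: 1. Dimension check: dim(chi_3)*dim(chi_3) = 2*2 = 4 and sum (mult * dim) = 1*1 + 1*1 + 1*2 = 4.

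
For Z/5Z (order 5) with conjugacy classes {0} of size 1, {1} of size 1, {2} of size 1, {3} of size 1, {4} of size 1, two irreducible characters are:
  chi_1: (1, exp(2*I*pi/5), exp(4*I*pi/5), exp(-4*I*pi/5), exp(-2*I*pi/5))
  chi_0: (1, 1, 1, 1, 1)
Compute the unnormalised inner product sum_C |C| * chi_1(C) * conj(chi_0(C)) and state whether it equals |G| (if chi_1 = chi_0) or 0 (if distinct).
Sum = 0; so <chi_1, chi_0> = 0 (distinct irreducibles are orthogonal).

Working: Compute term by term over conjugacy classes (|C| * chi_1(C) * conj(chi_0(C))):
  1*(1)*conj(1) + 1*(exp(2*I*pi/5))*conj(1) + 1*(exp(4*I*pi/5))*conj(1) + 1*(exp(-4*I*pi/5))*conj(1) + 1*(exp(-2*I*pi/5))*conj(1)
  = (1) + (exp(2*I*pi/5)) + (exp(4*I*pi/5)) + (exp(-4*I*pi/5)) + (exp(-2*I*pi/5))
  = 0.
(Exp terms are combined using exp(i*s)*conj(exp(i*t)) = exp(i*(s-t)), and sums of them are collapsed using the identity that for every m > 1 the m distinct m-th roots of unity sum to 0, e.g. 1 + exp(2*I*pi/3) + exp(-2*I*pi/3) = 0.)
Dividing by |G| = 5 gives 0/5 = 0, matching the row-orthogonality relation <chi_1, chi_0> = [chi_1 = chi_0].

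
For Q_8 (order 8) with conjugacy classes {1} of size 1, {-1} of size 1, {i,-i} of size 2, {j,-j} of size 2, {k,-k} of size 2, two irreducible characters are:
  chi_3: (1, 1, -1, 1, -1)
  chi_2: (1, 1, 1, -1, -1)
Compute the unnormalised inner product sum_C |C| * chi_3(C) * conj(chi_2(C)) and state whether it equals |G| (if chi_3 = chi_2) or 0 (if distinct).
Sum = 0; so <chi_3, chi_2> = 0 (distinct irreducibles are orthogonal).

Working: Compute term by term over conjugacy classes (|C| * chi_3(C) * conj(chi_2(C))):
  1*(1)*conj(1) + 1*(1)*conj(1) + 2*(-1)*conj(1) + 2*(1)*conj(-1) + 2*(-1)*conj(-1)
  = (1) + (1) + (-2) + (-2) + (2)
  = 0.
Dividing by |G| = 8 gives 0/8 = 0, matching the row-orthogonality relation <chi_3, chi_2> = [chi_3 = chi_2].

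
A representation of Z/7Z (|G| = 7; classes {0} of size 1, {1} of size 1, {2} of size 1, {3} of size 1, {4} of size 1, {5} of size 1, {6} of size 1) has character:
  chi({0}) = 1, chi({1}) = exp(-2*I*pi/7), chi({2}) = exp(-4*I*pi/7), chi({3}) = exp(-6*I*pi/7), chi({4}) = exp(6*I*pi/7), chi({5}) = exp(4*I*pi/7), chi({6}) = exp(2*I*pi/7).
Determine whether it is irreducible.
Irreducible: <chi, chi> = 1.

Why: <chi, chi> = (1/|G|) sum_C |C| * |chi(C)|^2 = (1/7)[1*|1|^2 + 1*|exp(-2*I*pi/7)|^2 + 1*|exp(-4*I*pi/7)|^2 + 1*|exp(-6*I*pi/7)|^2 + 1*|exp(6*I*pi/7)|^2 + 1*|exp(4*I*pi/7)|^2 + 1*|exp(2*I*pi/7)|^2]
  = (1/7)[(1) + (1) + (1) + (1) + (1) + (1) + (1)] = 7/7 = 1.
(Exp terms are combined using exp(i*s)*conj(exp(i*t)) = exp(i*(s-t)), and sums of them are collapsed using the identity that for every m > 1 the m distinct m-th roots of unity sum to 0, e.g. 1 + exp(2*I*pi/3) + exp(-2*I*pi/3) = 0.)
A character is irreducible iff <chi, chi> = 1, so this representation is irreducible.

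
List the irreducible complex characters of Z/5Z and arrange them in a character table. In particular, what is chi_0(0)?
Character table of Z/5Z (irreps indexed chi_0,...,chi_4 with chi_k(m) = zeta_5^(k*m), zeta_5 = exp(2*pi*i/5)):
  irrep \ class  {0} (size 1)  {1} (size 1)    {2} (size 1)    {3} (size 1)    {4} (size 1)  
  chi_0          1             1               1               1               1             
  chi_1          1             exp(2*I*pi/5)   exp(4*I*pi/5)   exp(-4*I*pi/5)  exp(-2*I*pi/5)
  chi_2          1             exp(4*I*pi/5)   exp(-2*I*pi/5)  exp(2*I*pi/5)   exp(-4*I*pi/5)
  chi_3          1             exp(-4*I*pi/5)  exp(2*I*pi/5)   exp(-2*I*pi/5)  exp(4*I*pi/5) 
  chi_4          1             exp(-2*I*pi/5)  exp(-4*I*pi/5)  exp(4*I*pi/5)   exp(2*I*pi/5) 

Spot check: chi_0(0) = zeta_5^(0*0) = zeta_5^0 = 1.

Z/5Z is abelian, so all 5 irreducible complex representations are 1-dimensional. They are given by chi_k(m) = zeta_5^(k*m) for k = 0,...,4. Row orthogonality: sum_m chi_k(m) conj(chi_l(m)) = 5 * [k = l].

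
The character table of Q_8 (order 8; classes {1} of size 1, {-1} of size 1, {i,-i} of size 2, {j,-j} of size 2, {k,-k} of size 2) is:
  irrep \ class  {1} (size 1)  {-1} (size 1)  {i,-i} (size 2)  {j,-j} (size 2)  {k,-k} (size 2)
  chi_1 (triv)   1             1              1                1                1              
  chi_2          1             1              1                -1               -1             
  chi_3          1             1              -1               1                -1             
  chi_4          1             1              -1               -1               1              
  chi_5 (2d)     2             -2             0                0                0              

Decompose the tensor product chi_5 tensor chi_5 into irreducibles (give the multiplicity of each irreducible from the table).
chi_5 tensor chi_5 = chi_1 + chi_2 + chi_3 + chi_4 (all other irreducibles have multiplicity 0).

Working: The character of a tensor product is the pointwise product (chi_5 * chi_5)(C) = chi_5(C) * chi_5(C):
  {1}: (2)*(2), {-1}: (-2)*(-2), {i,-i}: (0)*(0), {j,-j}: (0)*(0), {k,-k}: (0)*(0)
so (chi_5 * chi_5) takes values
  {1} -> 4, {-1} -> 4, {i,-i} -> 0, {j,-j} -> 0, {k,-k} -> 0.
Now take the inner product of this character with each irreducible chi from the table, <chi_5*chi_5, chi> = (1/8) sum_C |C| (chi_5*chi_5)(C) conj(chi(C)):
  <chi_5*chi_5, chi_1> = (1/8)[1*(4)*conj(1) + 1*(4)*conj(1) + 2*(0)*conj(1) + 2*(0)*conj(1) + 2*(0)*conj(1)]
      = (1/8)[(4) + (4) + (0) + (0) + (0)] = 8/8 = 1
  <chi_5*chi_5, chi_2> = (1/8)[1*(4)*conj(1) + 1*(4)*conj(1) + 2*(0)*conj(1) + 2*(0)*conj(-1) + 2*(0)*conj(-1)]
      = (1/8)[(4) + (4) + (0) + (0) + (0)] = 8/8 = 1
  <chi_5*chi_5, chi_3> = (1/8)[1*(4)*conj(1) + 1*(4)*conj(1) + 2*(0)*conj(-1) + 2*(0)*conj(1) + 2*(0)*conj(-1)]
      = (1/8)[(4) + (4) + (0) + (0) + (0)] = 8/8 = 1
  <chi_5*chi_5, chi_4> = (1/8)[1*(4)*conj(1) + 1*(4)*conj(1) + 2*(0)*conj(-1) + 2*(0)*conj(-1) + 2*(0)*conj(1)]
      = (1/8)[(4) + (4) + (0) + (0) + (0)] = 8/8 = 1
  <chi_5*chi_5, chi_5> = (1/8)[1*(4)*conj(2) + 1*(4)*conj(-2) + 2*(0)*conj(0) + 2*(0)*conj(0) + 2*(0)*conj(0)]
      = (1/8)[(8) + (-8) + (0) + (0) + (0)] = 0/8 = 0
Hence the multiplicities are chi_1: 1, chi_2: 1, chi_3: 1, chi_4: 1. Dimension check: dim(chi_5)*dim(chi_5) = 2*2 = 4 and sum (mult * dim) = 1*1 + 1*1 + 1*1 + 1*1 = 4.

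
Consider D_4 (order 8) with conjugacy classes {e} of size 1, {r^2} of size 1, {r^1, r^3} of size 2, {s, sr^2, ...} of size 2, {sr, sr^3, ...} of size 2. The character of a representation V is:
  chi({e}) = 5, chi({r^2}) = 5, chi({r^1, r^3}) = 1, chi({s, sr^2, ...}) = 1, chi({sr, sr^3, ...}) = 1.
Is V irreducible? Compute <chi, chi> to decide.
Not irreducible (reducible): <chi, chi> = 7 > 1.

Solution. <chi, chi> = (1/|G|) sum_C |C| * |chi(C)|^2 = (1/8)[1*|5|^2 + 1*|5|^2 + 2*|1|^2 + 2*|1|^2 + 2*|1|^2]
  = (1/8)[(25) + (25) + (2) + (2) + (2)] = 56/8 = 7.
A character is irreducible iff <chi, chi> = 1, so this representation is reducible.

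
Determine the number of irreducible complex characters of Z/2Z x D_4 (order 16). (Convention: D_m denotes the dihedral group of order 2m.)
10

Explanation: The number of irreducible complex representations of a finite group equals its number of conjugacy classes. For a direct product, #classes(G x H) = #classes(G) * #classes(H). Z/2Z has 2 classes (abelian), D_4 has 5 classes, so 2 * 5 = 10, so Z/2Z x D_4 (order 16) has exactly 10 irreducible complex representations.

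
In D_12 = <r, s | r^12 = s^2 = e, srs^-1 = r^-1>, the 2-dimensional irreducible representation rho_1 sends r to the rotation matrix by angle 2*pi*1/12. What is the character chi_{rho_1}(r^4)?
chi_{rho_1}(r^4) = 2*cos(2*pi*1*4/12) = -1

Derivation: rho_1(r^4) is rotation by angle 2*pi*1*4/12, whose trace is 2*cos(2*pi*1*4/12) = -1.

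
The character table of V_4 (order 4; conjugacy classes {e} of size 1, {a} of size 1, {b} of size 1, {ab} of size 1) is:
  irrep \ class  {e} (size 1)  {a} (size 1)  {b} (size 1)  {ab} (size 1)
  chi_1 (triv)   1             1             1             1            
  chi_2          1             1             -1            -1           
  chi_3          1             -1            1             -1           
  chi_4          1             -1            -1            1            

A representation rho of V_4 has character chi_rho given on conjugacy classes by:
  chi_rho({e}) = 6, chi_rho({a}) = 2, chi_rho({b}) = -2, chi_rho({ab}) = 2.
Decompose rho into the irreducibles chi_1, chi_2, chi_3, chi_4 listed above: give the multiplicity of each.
Multiplicities: chi_1: 2, chi_2: 2, chi_3: 0, chi_4: 2.

Reasoning: Use <chi_rho, chi> = (1/|G|) sum_C |C| * chi_rho(C) * conj(chi(C)) with |G| = 4 for each irreducible chi in the table:
  <chi_rho, chi_1> = (1/4)[1*(6)*conj(1) + 1*(2)*conj(1) + 1*(-2)*conj(1) + 1*(2)*conj(1)]
      = (1/4)[(6) + (2) + (-2) + (2)] = 8/4 = 2
  <chi_rho, chi_2> = (1/4)[1*(6)*conj(1) + 1*(2)*conj(1) + 1*(-2)*conj(-1) + 1*(2)*conj(-1)]
      = (1/4)[(6) + (2) + (2) + (-2)] = 8/4 = 2
  <chi_rho, chi_3> = (1/4)[1*(6)*conj(1) + 1*(2)*conj(-1) + 1*(-2)*conj(1) + 1*(2)*conj(-1)]
      = (1/4)[(6) + (-2) + (-2) + (-2)] = 0/4 = 0
  <chi_rho, chi_4> = (1/4)[1*(6)*conj(1) + 1*(2)*conj(-1) + 1*(-2)*conj(-1) + 1*(2)*conj(1)]
      = (1/4)[(6) + (-2) + (2) + (2)] = 8/4 = 2
Dimension check: dim(rho) = sum (mult * dim) = 2*1 + 2*1 + 0*1 + 2*1 = 6 = chi_rho(e) = 6.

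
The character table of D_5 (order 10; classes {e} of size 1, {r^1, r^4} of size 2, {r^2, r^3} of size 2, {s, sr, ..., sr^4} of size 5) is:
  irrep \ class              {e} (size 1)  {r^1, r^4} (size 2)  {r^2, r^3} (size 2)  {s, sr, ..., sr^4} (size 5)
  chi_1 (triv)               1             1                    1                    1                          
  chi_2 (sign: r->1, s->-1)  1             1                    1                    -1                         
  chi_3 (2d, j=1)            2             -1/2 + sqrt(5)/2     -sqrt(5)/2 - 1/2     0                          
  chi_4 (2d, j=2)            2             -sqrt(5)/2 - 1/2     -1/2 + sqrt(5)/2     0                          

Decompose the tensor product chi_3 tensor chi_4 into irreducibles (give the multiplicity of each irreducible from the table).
chi_3 tensor chi_4 = chi_3 + chi_4 (all other irreducibles have multiplicity 0).

Why: The character of a tensor product is the pointwise product (chi_3 * chi_4)(C) = chi_3(C) * chi_4(C):
  {e}: (2)*(2), {r^1, r^4}: (-1/2 + sqrt(5)/2)*(-sqrt(5)/2 - 1/2), {r^2, r^3}: (-sqrt(5)/2 - 1/2)*(-1/2 + sqrt(5)/2), {s, sr, ..., sr^4}: (0)*(0)
so (chi_3 * chi_4) takes values
  {e} -> 4, {r^1, r^4} -> -1, {r^2, r^3} -> -1, {s, sr, ..., sr^4} -> 0.
Now take the inner product of this character with each irreducible chi from the table, <chi_3*chi_4, chi> = (1/10) sum_C |C| (chi_3*chi_4)(C) conj(chi(C)):
  <chi_3*chi_4, chi_1> = (1/10)[1*(4)*conj(1) + 2*(-1)*conj(1) + 2*(-1)*conj(1) + 5*(0)*conj(1)]
      = (1/10)[(4) + (-2) + (-2) + (0)] = 0/10 = 0
  <chi_3*chi_4, chi_2> = (1/10)[1*(4)*conj(1) + 2*(-1)*conj(1) + 2*(-1)*conj(1) + 5*(0)*conj(-1)]
      = (1/10)[(4) + (-2) + (-2) + (0)] = 0/10 = 0
  <chi_3*chi_4, chi_3> = (1/10)[1*(4)*conj(2) + 2*(-1)*conj(-1/2 + sqrt(5)/2) + 2*(-1)*conj(-sqrt(5)/2 - 1/2) + 5*(0)*conj(0)]
      = (1/10)[(8) + (1 - sqrt(5)) + (1 + sqrt(5)) + (0)] = 10/10 = 1
  <chi_3*chi_4, chi_4> = (1/10)[1*(4)*conj(2) + 2*(-1)*conj(-sqrt(5)/2 - 1/2) + 2*(-1)*conj(-1/2 + sqrt(5)/2) + 5*(0)*conj(0)]
      = (1/10)[(8) + (1 + sqrt(5)) + (1 - sqrt(5)) + (0)] = 10/10 = 1
Hence the multiplicities are chi_3: 1, chi_4: 1. Dimension check: dim(chi_3)*dim(chi_4) = 2*2 = 4 and sum (mult * dim) = 1*2 + 1*2 = 4.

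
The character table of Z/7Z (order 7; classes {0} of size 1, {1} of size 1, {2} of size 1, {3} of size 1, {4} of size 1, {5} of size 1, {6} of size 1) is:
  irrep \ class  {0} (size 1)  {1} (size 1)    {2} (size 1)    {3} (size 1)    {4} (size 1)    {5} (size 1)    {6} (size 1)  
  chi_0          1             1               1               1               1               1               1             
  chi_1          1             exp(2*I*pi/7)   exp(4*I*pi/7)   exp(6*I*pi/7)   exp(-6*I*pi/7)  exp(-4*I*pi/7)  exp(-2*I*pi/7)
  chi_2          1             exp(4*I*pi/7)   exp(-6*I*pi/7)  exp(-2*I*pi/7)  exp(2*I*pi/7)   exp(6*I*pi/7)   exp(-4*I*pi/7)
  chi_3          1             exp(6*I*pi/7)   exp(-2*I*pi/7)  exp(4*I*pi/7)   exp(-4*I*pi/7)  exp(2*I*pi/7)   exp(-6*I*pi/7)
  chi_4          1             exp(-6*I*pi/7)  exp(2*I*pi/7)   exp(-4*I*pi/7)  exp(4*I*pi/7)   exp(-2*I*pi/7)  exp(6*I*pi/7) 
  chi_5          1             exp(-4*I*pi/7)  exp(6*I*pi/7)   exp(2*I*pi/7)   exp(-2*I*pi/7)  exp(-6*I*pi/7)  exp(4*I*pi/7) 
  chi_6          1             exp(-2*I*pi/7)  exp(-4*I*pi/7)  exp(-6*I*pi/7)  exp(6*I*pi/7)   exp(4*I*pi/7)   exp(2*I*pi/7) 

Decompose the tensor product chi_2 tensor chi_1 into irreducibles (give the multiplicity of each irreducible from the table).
chi_2 tensor chi_1 = chi_3 (all other irreducibles have multiplicity 0).

Solution. The character of a tensor product is the pointwise product (chi_2 * chi_1)(C) = chi_2(C) * chi_1(C):
  {0}: (1)*(1), {1}: (exp(4*I*pi/7))*(exp(2*I*pi/7)), {2}: (exp(-6*I*pi/7))*(exp(4*I*pi/7)), {3}: (exp(-2*I*pi/7))*(exp(6*I*pi/7)), {4}: (exp(2*I*pi/7))*(exp(-6*I*pi/7)), {5}: (exp(6*I*pi/7))*(exp(-4*I*pi/7)), {6}: (exp(-4*I*pi/7))*(exp(-2*I*pi/7))
so (chi_2 * chi_1) takes values
  {0} -> 1, {1} -> exp(6*I*pi/7), {2} -> exp(-2*I*pi/7), {3} -> exp(4*I*pi/7), {4} -> exp(-4*I*pi/7), {5} -> exp(2*I*pi/7), {6} -> exp(-6*I*pi/7).
Now take the inner product of this character with each irreducible chi from the table, <chi_2*chi_1, chi> = (1/7) sum_C |C| (chi_2*chi_1)(C) conj(chi(C)):
  <chi_2*chi_1, chi_0> = (1/7)[1*(1)*conj(1) + 1*(exp(6*I*pi/7))*conj(1) + 1*(exp(-2*I*pi/7))*conj(1) + 1*(exp(4*I*pi/7))*conj(1) + 1*(exp(-4*I*pi/7))*conj(1) + 1*(exp(2*I*pi/7))*conj(1) + 1*(exp(-6*I*pi/7))*conj(1)]
      = (1/7)[(1) + (exp(6*I*pi/7)) + (exp(-2*I*pi/7)) + (exp(4*I*pi/7)) + (exp(-4*I*pi/7)) + (exp(2*I*pi/7)) + (exp(-6*I*pi/7))] = 0/7 = 0
  <chi_2*chi_1, chi_1> = (1/7)[1*(1)*conj(1) + 1*(exp(6*I*pi/7))*conj(exp(2*I*pi/7)) + 1*(exp(-2*I*pi/7))*conj(exp(4*I*pi/7)) + 1*(exp(4*I*pi/7))*conj(exp(6*I*pi/7)) + 1*(exp(-4*I*pi/7))*conj(exp(-6*I*pi/7)) + 1*(exp(2*I*pi/7))*conj(exp(-4*I*pi/7)) + 1*(exp(-6*I*pi/7))*conj(exp(-2*I*pi/7))]
      = (1/7)[(1) + (exp(4*I*pi/7)) + (exp(-6*I*pi/7)) + (exp(-2*I*pi/7)) + (exp(2*I*pi/7)) + (exp(6*I*pi/7)) + (exp(-4*I*pi/7))] = 0/7 = 0
  <chi_2*chi_1, chi_2> = (1/7)[1*(1)*conj(1) + 1*(exp(6*I*pi/7))*conj(exp(4*I*pi/7)) + 1*(exp(-2*I*pi/7))*conj(exp(-6*I*pi/7)) + 1*(exp(4*I*pi/7))*conj(exp(-2*I*pi/7)) + 1*(exp(-4*I*pi/7))*conj(exp(2*I*pi/7)) + 1*(exp(2*I*pi/7))*conj(exp(6*I*pi/7)) + 1*(exp(-6*I*pi/7))*conj(exp(-4*I*pi/7))]
      = (1/7)[(1) + (exp(2*I*pi/7)) + (exp(4*I*pi/7)) + (exp(6*I*pi/7)) + (exp(-6*I*pi/7)) + (exp(-4*I*pi/7)) + (exp(-2*I*pi/7))] = 0/7 = 0
  <chi_2*chi_1, chi_3> = (1/7)[1*(1)*conj(1) + 1*(exp(6*I*pi/7))*conj(exp(6*I*pi/7)) + 1*(exp(-2*I*pi/7))*conj(exp(-2*I*pi/7)) + 1*(exp(4*I*pi/7))*conj(exp(4*I*pi/7)) + 1*(exp(-4*I*pi/7))*conj(exp(-4*I*pi/7)) + 1*(exp(2*I*pi/7))*conj(exp(2*I*pi/7)) + 1*(exp(-6*I*pi/7))*conj(exp(-6*I*pi/7))]
      = (1/7)[(1) + (1) + (1) + (1) + (1) + (1) + (1)] = 7/7 = 1
  <chi_2*chi_1, chi_4> = (1/7)[1*(1)*conj(1) + 1*(exp(6*I*pi/7))*conj(exp(-6*I*pi/7)) + 1*(exp(-2*I*pi/7))*conj(exp(2*I*pi/7)) + 1*(exp(4*I*pi/7))*conj(exp(-4*I*pi/7)) + 1*(exp(-4*I*pi/7))*conj(exp(4*I*pi/7)) + 1*(exp(2*I*pi/7))*conj(exp(-2*I*pi/7)) + 1*(exp(-6*I*pi/7))*conj(exp(6*I*pi/7))]
      = (1/7)[(1) + (exp(-2*I*pi/7)) + (exp(-4*I*pi/7)) + (exp(-6*I*pi/7)) + (exp(6*I*pi/7)) + (exp(4*I*pi/7)) + (exp(2*I*pi/7))] = 0/7 = 0
  <chi_2*chi_1, chi_5> = (1/7)[1*(1)*conj(1) + 1*(exp(6*I*pi/7))*conj(exp(-4*I*pi/7)) + 1*(exp(-2*I*pi/7))*conj(exp(6*I*pi/7)) + 1*(exp(4*I*pi/7))*conj(exp(2*I*pi/7)) + 1*(exp(-4*I*pi/7))*conj(exp(-2*I*pi/7)) + 1*(exp(2*I*pi/7))*conj(exp(-6*I*pi/7)) + 1*(exp(-6*I*pi/7))*conj(exp(4*I*pi/7))]
      = (1/7)[(1) + (exp(-4*I*pi/7)) + (exp(6*I*pi/7)) + (exp(2*I*pi/7)) + (exp(-2*I*pi/7)) + (exp(-6*I*pi/7)) + (exp(4*I*pi/7))] = 0/7 = 0
  <chi_2*chi_1, chi_6> = (1/7)[1*(1)*conj(1) + 1*(exp(6*I*pi/7))*conj(exp(-2*I*pi/7)) + 1*(exp(-2*I*pi/7))*conj(exp(-4*I*pi/7)) + 1*(exp(4*I*pi/7))*conj(exp(-6*I*pi/7)) + 1*(exp(-4*I*pi/7))*conj(exp(6*I*pi/7)) + 1*(exp(2*I*pi/7))*conj(exp(4*I*pi/7)) + 1*(exp(-6*I*pi/7))*conj(exp(2*I*pi/7))]
      = (1/7)[(1) + (exp(-6*I*pi/7)) + (exp(2*I*pi/7)) + (exp(-4*I*pi/7)) + (exp(4*I*pi/7)) + (exp(-2*I*pi/7)) + (exp(6*I*pi/7))] = 0/7 = 0
(Exp terms are combined using exp(i*s)*conj(exp(i*t)) = exp(i*(s-t)), and sums of them are collapsed using the identity that for every m > 1 the m distinct m-th roots of unity sum to 0, e.g. 1 + exp(2*I*pi/3) + exp(-2*I*pi/3) = 0.)
Hence the multiplicities are chi_3: 1. Dimension check: dim(chi_2)*dim(chi_1) = 1*1 = 1 and sum (mult * dim) = 1*1 = 1.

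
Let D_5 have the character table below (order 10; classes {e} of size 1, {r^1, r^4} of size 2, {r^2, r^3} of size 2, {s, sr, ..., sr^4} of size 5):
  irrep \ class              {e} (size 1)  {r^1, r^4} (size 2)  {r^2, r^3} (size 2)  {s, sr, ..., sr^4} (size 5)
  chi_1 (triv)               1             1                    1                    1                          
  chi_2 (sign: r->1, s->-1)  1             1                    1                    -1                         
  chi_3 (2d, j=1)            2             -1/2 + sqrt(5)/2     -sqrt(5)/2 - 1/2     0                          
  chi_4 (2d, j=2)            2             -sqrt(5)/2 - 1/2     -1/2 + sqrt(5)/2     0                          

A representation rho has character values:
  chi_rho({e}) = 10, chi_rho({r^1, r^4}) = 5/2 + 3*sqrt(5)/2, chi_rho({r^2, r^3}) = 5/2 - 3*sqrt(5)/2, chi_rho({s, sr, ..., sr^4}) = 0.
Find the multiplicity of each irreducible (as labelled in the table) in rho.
Multiplicities: chi_1: 2, chi_2: 2, chi_3: 3, chi_4: 0.

Details: Use <chi_rho, chi> = (1/|G|) sum_C |C| * chi_rho(C) * conj(chi(C)) with |G| = 10 for each irreducible chi in the table:
  <chi_rho, chi_1> = (1/10)[1*(10)*conj(1) + 2*(5/2 + 3*sqrt(5)/2)*conj(1) + 2*(5/2 - 3*sqrt(5)/2)*conj(1) + 5*(0)*conj(1)]
      = (1/10)[(10) + (5 + 3*sqrt(5)) + (5 - 3*sqrt(5)) + (0)] = 20/10 = 2
  <chi_rho, chi_2> = (1/10)[1*(10)*conj(1) + 2*(5/2 + 3*sqrt(5)/2)*conj(1) + 2*(5/2 - 3*sqrt(5)/2)*conj(1) + 5*(0)*conj(-1)]
      = (1/10)[(10) + (5 + 3*sqrt(5)) + (5 - 3*sqrt(5)) + (0)] = 20/10 = 2
  <chi_rho, chi_3> = (1/10)[1*(10)*conj(2) + 2*(5/2 + 3*sqrt(5)/2)*conj(-1/2 + sqrt(5)/2) + 2*(5/2 - 3*sqrt(5)/2)*conj(-sqrt(5)/2 - 1/2) + 5*(0)*conj(0)]
      = (1/10)[(20) + (sqrt(5) + 5) + (5 - sqrt(5)) + (0)] = 30/10 = 3
  <chi_rho, chi_4> = (1/10)[1*(10)*conj(2) + 2*(5/2 + 3*sqrt(5)/2)*conj(-sqrt(5)/2 - 1/2) + 2*(5/2 - 3*sqrt(5)/2)*conj(-1/2 + sqrt(5)/2) + 5*(0)*conj(0)]
      = (1/10)[(20) + (-10 - 4*sqrt(5)) + (-10 + 4*sqrt(5)) + (0)] = 0/10 = 0
Dimension check: dim(rho) = sum (mult * dim) = 2*1 + 2*1 + 3*2 + 0*2 = 10 = chi_rho(e) = 10.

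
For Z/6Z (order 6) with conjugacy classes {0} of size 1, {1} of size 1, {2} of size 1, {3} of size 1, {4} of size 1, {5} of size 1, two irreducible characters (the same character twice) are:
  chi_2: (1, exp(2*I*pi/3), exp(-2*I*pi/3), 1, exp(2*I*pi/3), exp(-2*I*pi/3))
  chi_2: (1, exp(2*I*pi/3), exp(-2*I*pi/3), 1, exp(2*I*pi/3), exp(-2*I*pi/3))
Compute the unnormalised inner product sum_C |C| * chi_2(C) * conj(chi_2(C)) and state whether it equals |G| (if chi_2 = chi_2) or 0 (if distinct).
Sum = 6 = |G| = 6; so <chi_2, chi_2> = 1 (norm-1 confirms irreducibility).

Proof sketch: Compute term by term over conjugacy classes (|C| * chi_2(C) * conj(chi_2(C))):
  1*(1)*conj(1) + 1*(exp(2*I*pi/3))*conj(exp(2*I*pi/3)) + 1*(exp(-2*I*pi/3))*conj(exp(-2*I*pi/3)) + 1*(1)*conj(1) + 1*(exp(2*I*pi/3))*conj(exp(2*I*pi/3)) + 1*(exp(-2*I*pi/3))*conj(exp(-2*I*pi/3))
  = (1) + (1) + (1) + (1) + (1) + (1)
  = 6.
(Exp terms are combined using exp(i*s)*conj(exp(i*t)) = exp(i*(s-t)), and sums of them are collapsed using the identity that for every m > 1 the m distinct m-th roots of unity sum to 0, e.g. 1 + exp(2*I*pi/3) + exp(-2*I*pi/3) = 0.)
Dividing by |G| = 6 gives 6/6 = 1, matching the row-orthogonality relation <chi_2, chi_2> = [chi_2 = chi_2].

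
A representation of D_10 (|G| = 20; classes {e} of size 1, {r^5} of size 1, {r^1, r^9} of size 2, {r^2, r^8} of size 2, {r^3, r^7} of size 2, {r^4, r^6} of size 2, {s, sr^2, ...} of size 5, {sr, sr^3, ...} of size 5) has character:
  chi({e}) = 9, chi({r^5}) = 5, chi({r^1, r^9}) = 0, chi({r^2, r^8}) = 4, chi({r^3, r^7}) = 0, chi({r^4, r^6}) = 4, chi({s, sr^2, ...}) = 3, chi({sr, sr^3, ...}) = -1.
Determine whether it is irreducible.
Not irreducible (reducible): <chi, chi> = 11 > 1.

Why: <chi, chi> = (1/|G|) sum_C |C| * |chi(C)|^2 = (1/20)[1*|9|^2 + 1*|5|^2 + 2*|0|^2 + 2*|4|^2 + 2*|0|^2 + 2*|4|^2 + 5*|3|^2 + 5*|-1|^2]
  = (1/20)[(81) + (25) + (0) + (32) + (0) + (32) + (45) + (5)] = 220/20 = 11.
A character is irreducible iff <chi, chi> = 1, so this representation is reducible.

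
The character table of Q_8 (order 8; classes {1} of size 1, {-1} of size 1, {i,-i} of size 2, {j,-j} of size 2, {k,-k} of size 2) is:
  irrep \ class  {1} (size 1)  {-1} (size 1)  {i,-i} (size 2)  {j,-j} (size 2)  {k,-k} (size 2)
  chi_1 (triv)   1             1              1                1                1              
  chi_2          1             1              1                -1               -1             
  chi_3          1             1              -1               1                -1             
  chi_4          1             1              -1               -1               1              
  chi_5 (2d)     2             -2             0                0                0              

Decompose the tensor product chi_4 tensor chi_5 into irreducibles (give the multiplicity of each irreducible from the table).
chi_4 tensor chi_5 = chi_5 (all other irreducibles have multiplicity 0).

Derivation: The character of a tensor product is the pointwise product (chi_4 * chi_5)(C) = chi_4(C) * chi_5(C):
  {1}: (1)*(2), {-1}: (1)*(-2), {i,-i}: (-1)*(0), {j,-j}: (-1)*(0), {k,-k}: (1)*(0)
so (chi_4 * chi_5) takes values
  {1} -> 2, {-1} -> -2, {i,-i} -> 0, {j,-j} -> 0, {k,-k} -> 0.
Now take the inner product of this character with each irreducible chi from the table, <chi_4*chi_5, chi> = (1/8) sum_C |C| (chi_4*chi_5)(C) conj(chi(C)):
  <chi_4*chi_5, chi_1> = (1/8)[1*(2)*conj(1) + 1*(-2)*conj(1) + 2*(0)*conj(1) + 2*(0)*conj(1) + 2*(0)*conj(1)]
      = (1/8)[(2) + (-2) + (0) + (0) + (0)] = 0/8 = 0
  <chi_4*chi_5, chi_2> = (1/8)[1*(2)*conj(1) + 1*(-2)*conj(1) + 2*(0)*conj(1) + 2*(0)*conj(-1) + 2*(0)*conj(-1)]
      = (1/8)[(2) + (-2) + (0) + (0) + (0)] = 0/8 = 0
  <chi_4*chi_5, chi_3> = (1/8)[1*(2)*conj(1) + 1*(-2)*conj(1) + 2*(0)*conj(-1) + 2*(0)*conj(1) + 2*(0)*conj(-1)]
      = (1/8)[(2) + (-2) + (0) + (0) + (0)] = 0/8 = 0
  <chi_4*chi_5, chi_4> = (1/8)[1*(2)*conj(1) + 1*(-2)*conj(1) + 2*(0)*conj(-1) + 2*(0)*conj(-1) + 2*(0)*conj(1)]
      = (1/8)[(2) + (-2) + (0) + (0) + (0)] = 0/8 = 0
  <chi_4*chi_5, chi_5> = (1/8)[1*(2)*conj(2) + 1*(-2)*conj(-2) + 2*(0)*conj(0) + 2*(0)*conj(0) + 2*(0)*conj(0)]
      = (1/8)[(4) + (4) + (0) + (0) + (0)] = 8/8 = 1
Hence the multiplicities are chi_5: 1. Dimension check: dim(chi_4)*dim(chi_5) = 1*2 = 2 and sum (mult * dim) = 1*2 = 2.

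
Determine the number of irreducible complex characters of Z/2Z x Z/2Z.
4

Explanation: The number of irreducible complex representations of a finite group equals its number of conjugacy classes. Z/2Z x Z/2Z is abelian of order 4, so every element is its own conjugacy class: 4 classes, so Z/2Z x Z/2Z (order 4) has exactly 4 irreducible complex representations.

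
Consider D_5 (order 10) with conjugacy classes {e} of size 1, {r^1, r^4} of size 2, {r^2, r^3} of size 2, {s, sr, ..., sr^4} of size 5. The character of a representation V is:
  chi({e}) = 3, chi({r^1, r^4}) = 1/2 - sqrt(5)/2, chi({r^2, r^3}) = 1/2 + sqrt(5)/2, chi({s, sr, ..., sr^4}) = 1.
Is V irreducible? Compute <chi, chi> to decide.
Not irreducible (reducible): <chi, chi> = 2 > 1.

Solution. <chi, chi> = (1/|G|) sum_C |C| * |chi(C)|^2 = (1/10)[1*|3|^2 + 2*|1/2 - sqrt(5)/2|^2 + 2*|1/2 + sqrt(5)/2|^2 + 5*|1|^2]
  = (1/10)[(9) + (3 - sqrt(5)) + (sqrt(5) + 3) + (5)] = 20/10 = 2.
A character is irreducible iff <chi, chi> = 1, so this representation is reducible.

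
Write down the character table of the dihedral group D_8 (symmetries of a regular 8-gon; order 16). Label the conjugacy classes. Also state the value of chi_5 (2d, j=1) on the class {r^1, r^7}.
Conjugacy classes: {e} of size 1, {r^4} of size 1, {r^1, r^7} of size 2, {r^2, r^6} of size 2, {r^3, r^5} of size 2, {s, sr^2, ...} of size 4, {sr, sr^3, ...} of size 4.
Character table:
  irrep \ class              {e} (size 1)  {r^4} (size 1)  {r^1, r^7} (size 2)  {r^2, r^6} (size 2)  {r^3, r^5} (size 2)  {s, sr^2, ...} (size 4)  {sr, sr^3, ...} (size 4)
  chi_1 (triv)               1             1               1                    1                    1                    1                        1                       
  chi_2 (sign: r->1, s->-1)  1             1               1                    1                    1                    -1                       -1                      
  chi_3 (r->-1, s->1)        1             1               -1                   1                    -1                   1                        -1                      
  chi_4 (r->-1, s->-1)       1             1               -1                   1                    -1                   -1                       1                       
  chi_5 (2d, j=1)            2             -2              sqrt(2)              0                    -sqrt(2)             0                        0                       
  chi_6 (2d, j=2)            2             2               0                    -2                   0                    0                        0                       
  chi_7 (2d, j=3)            2             -2              -sqrt(2)             0                    sqrt(2)              0                        0                       

Spot check: chi_5 (2d, j=1) on {r^1, r^7} = sqrt(2).

Explanation: D_8 has order 2*8 = 16 with 7 conjugacy classes, hence 7 irreducibles. Sum of squared dims 1 + 1 + 1 + 1 + 4 + 4 + 4 = 16 = |G|. Linear characters come from the abelianisation; the 2-dimensional irreps have character r^k -> 2*cos(2*pi*j*k/8), reflections -> 0.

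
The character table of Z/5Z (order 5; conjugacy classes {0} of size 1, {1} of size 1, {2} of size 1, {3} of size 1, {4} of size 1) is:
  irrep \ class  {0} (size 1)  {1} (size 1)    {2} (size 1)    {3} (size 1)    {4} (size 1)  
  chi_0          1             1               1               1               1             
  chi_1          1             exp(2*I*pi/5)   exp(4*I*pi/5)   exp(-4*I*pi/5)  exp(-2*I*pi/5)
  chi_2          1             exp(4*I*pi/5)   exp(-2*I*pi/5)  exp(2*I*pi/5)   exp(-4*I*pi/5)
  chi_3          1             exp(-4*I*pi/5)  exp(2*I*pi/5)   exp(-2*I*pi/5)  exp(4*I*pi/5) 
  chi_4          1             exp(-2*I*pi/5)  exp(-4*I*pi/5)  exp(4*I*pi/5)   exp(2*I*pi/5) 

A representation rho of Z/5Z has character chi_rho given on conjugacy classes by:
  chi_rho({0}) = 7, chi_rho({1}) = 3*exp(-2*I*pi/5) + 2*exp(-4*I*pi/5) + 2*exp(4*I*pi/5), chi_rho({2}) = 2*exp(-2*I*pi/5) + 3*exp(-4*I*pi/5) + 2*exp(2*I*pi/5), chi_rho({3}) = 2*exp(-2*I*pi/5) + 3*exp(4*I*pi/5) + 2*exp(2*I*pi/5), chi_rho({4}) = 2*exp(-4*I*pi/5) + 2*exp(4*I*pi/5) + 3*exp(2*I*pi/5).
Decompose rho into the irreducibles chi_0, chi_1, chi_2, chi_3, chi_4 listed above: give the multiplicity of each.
Multiplicities: chi_0: 0, chi_1: 0, chi_2: 2, chi_3: 2, chi_4: 3.

Details: Use <chi_rho, chi> = (1/|G|) sum_C |C| * chi_rho(C) * conj(chi(C)) with |G| = 5 for each irreducible chi in the table:
  <chi_rho, chi_0> = (1/5)[1*(7)*conj(1) + 1*(3*exp(-2*I*pi/5) + 2*exp(-4*I*pi/5) + 2*exp(4*I*pi/5))*conj(1) + 1*(2*exp(-2*I*pi/5) + 3*exp(-4*I*pi/5) + 2*exp(2*I*pi/5))*conj(1) + 1*(2*exp(-2*I*pi/5) + 3*exp(4*I*pi/5) + 2*exp(2*I*pi/5))*conj(1) + 1*(2*exp(-4*I*pi/5) + 2*exp(4*I*pi/5) + 3*exp(2*I*pi/5))*conj(1)]
      = (1/5)[(7) + (3*exp(-2*I*pi/5) + 2*exp(-4*I*pi/5) + 2*exp(4*I*pi/5)) + (2*exp(-2*I*pi/5) + 3*exp(-4*I*pi/5) + 2*exp(2*I*pi/5)) + (2*exp(-2*I*pi/5) + 3*exp(4*I*pi/5) + 2*exp(2*I*pi/5)) + (2*exp(-4*I*pi/5) + 2*exp(4*I*pi/5) + 3*exp(2*I*pi/5))] = 0/5 = 0
  <chi_rho, chi_1> = (1/5)[1*(7)*conj(1) + 1*(3*exp(-2*I*pi/5) + 2*exp(-4*I*pi/5) + 2*exp(4*I*pi/5))*conj(exp(2*I*pi/5)) + 1*(2*exp(-2*I*pi/5) + 3*exp(-4*I*pi/5) + 2*exp(2*I*pi/5))*conj(exp(4*I*pi/5)) + 1*(2*exp(-2*I*pi/5) + 3*exp(4*I*pi/5) + 2*exp(2*I*pi/5))*conj(exp(-4*I*pi/5)) + 1*(2*exp(-4*I*pi/5) + 2*exp(4*I*pi/5) + 3*exp(2*I*pi/5))*conj(exp(-2*I*pi/5))]
      = (1/5)[(7) + (3*exp(-4*I*pi/5) + 2*exp(4*I*pi/5) + 2*exp(2*I*pi/5)) + (2*exp(-2*I*pi/5) + 2*exp(4*I*pi/5) + 3*exp(2*I*pi/5)) + (3*exp(-2*I*pi/5) + 2*exp(-4*I*pi/5) + 2*exp(2*I*pi/5)) + (2*exp(-2*I*pi/5) + 2*exp(-4*I*pi/5) + 3*exp(4*I*pi/5))] = 0/5 = 0
  <chi_rho, chi_2> = (1/5)[1*(7)*conj(1) + 1*(3*exp(-2*I*pi/5) + 2*exp(-4*I*pi/5) + 2*exp(4*I*pi/5))*conj(exp(4*I*pi/5)) + 1*(2*exp(-2*I*pi/5) + 3*exp(-4*I*pi/5) + 2*exp(2*I*pi/5))*conj(exp(-2*I*pi/5)) + 1*(2*exp(-2*I*pi/5) + 3*exp(4*I*pi/5) + 2*exp(2*I*pi/5))*conj(exp(2*I*pi/5)) + 1*(2*exp(-4*I*pi/5) + 2*exp(4*I*pi/5) + 3*exp(2*I*pi/5))*conj(exp(-4*I*pi/5))]
      = (1/5)[(7) + (2 + 3*exp(4*I*pi/5) + 2*exp(2*I*pi/5)) + (2 + 3*exp(-2*I*pi/5) + 2*exp(4*I*pi/5)) + (2 + 2*exp(-4*I*pi/5) + 3*exp(2*I*pi/5)) + (2 + 2*exp(-2*I*pi/5) + 3*exp(-4*I*pi/5))] = 10/5 = 2
  <chi_rho, chi_3> = (1/5)[1*(7)*conj(1) + 1*(3*exp(-2*I*pi/5) + 2*exp(-4*I*pi/5) + 2*exp(4*I*pi/5))*conj(exp(-4*I*pi/5)) + 1*(2*exp(-2*I*pi/5) + 3*exp(-4*I*pi/5) + 2*exp(2*I*pi/5))*conj(exp(2*I*pi/5)) + 1*(2*exp(-2*I*pi/5) + 3*exp(4*I*pi/5) + 2*exp(2*I*pi/5))*conj(exp(-2*I*pi/5)) + 1*(2*exp(-4*I*pi/5) + 2*exp(4*I*pi/5) + 3*exp(2*I*pi/5))*conj(exp(4*I*pi/5))]
      = (1/5)[(7) + (2 + 2*exp(-2*I*pi/5) + 3*exp(2*I*pi/5)) + (2 + 2*exp(-4*I*pi/5) + 3*exp(4*I*pi/5)) + (2 + 3*exp(-4*I*pi/5) + 2*exp(4*I*pi/5)) + (2 + 3*exp(-2*I*pi/5) + 2*exp(2*I*pi/5))] = 10/5 = 2
  <chi_rho, chi_4> = (1/5)[1*(7)*conj(1) + 1*(3*exp(-2*I*pi/5) + 2*exp(-4*I*pi/5) + 2*exp(4*I*pi/5))*conj(exp(-2*I*pi/5)) + 1*(2*exp(-2*I*pi/5) + 3*exp(-4*I*pi/5) + 2*exp(2*I*pi/5))*conj(exp(-4*I*pi/5)) + 1*(2*exp(-2*I*pi/5) + 3*exp(4*I*pi/5) + 2*exp(2*I*pi/5))*conj(exp(4*I*pi/5)) + 1*(2*exp(-4*I*pi/5) + 2*exp(4*I*pi/5) + 3*exp(2*I*pi/5))*conj(exp(2*I*pi/5))]
      = (1/5)[(7) + (3 + 2*exp(-2*I*pi/5) + 2*exp(-4*I*pi/5)) + (3 + 2*exp(-4*I*pi/5) + 2*exp(2*I*pi/5)) + (3 + 2*exp(-2*I*pi/5) + 2*exp(4*I*pi/5)) + (3 + 2*exp(4*I*pi/5) + 2*exp(2*I*pi/5))] = 15/5 = 3
(Exp terms are combined using exp(i*s)*conj(exp(i*t)) = exp(i*(s-t)), and sums of them are collapsed using the identity that for every m > 1 the m distinct m-th roots of unity sum to 0, e.g. 1 + exp(2*I*pi/3) + exp(-2*I*pi/3) = 0.)
Dimension check: dim(rho) = sum (mult * dim) = 0*1 + 0*1 + 2*1 + 2*1 + 3*1 = 7 = chi_rho(e) = 7.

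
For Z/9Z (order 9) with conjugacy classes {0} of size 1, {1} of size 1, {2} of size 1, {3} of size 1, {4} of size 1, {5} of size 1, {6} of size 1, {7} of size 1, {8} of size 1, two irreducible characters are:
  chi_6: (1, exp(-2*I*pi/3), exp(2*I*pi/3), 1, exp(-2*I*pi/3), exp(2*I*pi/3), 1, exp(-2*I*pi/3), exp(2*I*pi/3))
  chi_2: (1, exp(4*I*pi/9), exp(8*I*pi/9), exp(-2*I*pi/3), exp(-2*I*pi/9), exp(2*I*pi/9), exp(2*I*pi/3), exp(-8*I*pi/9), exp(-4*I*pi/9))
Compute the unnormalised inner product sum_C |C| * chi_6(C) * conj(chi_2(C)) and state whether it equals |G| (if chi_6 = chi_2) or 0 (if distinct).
Sum = 0; so <chi_6, chi_2> = 0 (distinct irreducibles are orthogonal).

Reasoning: Compute term by term over conjugacy classes (|C| * chi_6(C) * conj(chi_2(C))):
  1*(1)*conj(1) + 1*(exp(-2*I*pi/3))*conj(exp(4*I*pi/9)) + 1*(exp(2*I*pi/3))*conj(exp(8*I*pi/9)) + 1*(1)*conj(exp(-2*I*pi/3)) + 1*(exp(-2*I*pi/3))*conj(exp(-2*I*pi/9)) + 1*(exp(2*I*pi/3))*conj(exp(2*I*pi/9)) + 1*(1)*conj(exp(2*I*pi/3)) + 1*(exp(-2*I*pi/3))*conj(exp(-8*I*pi/9)) + 1*(exp(2*I*pi/3))*conj(exp(-4*I*pi/9))
  = (1) + (exp(8*I*pi/9)) + (exp(-2*I*pi/9)) + (exp(2*I*pi/3)) + (exp(-4*I*pi/9)) + (exp(4*I*pi/9)) + (exp(-2*I*pi/3)) + (exp(2*I*pi/9)) + (exp(-8*I*pi/9))
  = 0.
(Exp terms are combined using exp(i*s)*conj(exp(i*t)) = exp(i*(s-t)), and sums of them are collapsed using the identity that for every m > 1 the m distinct m-th roots of unity sum to 0, e.g. 1 + exp(2*I*pi/3) + exp(-2*I*pi/3) = 0.)
Dividing by |G| = 9 gives 0/9 = 0, matching the row-orthogonality relation <chi_6, chi_2> = [chi_6 = chi_2].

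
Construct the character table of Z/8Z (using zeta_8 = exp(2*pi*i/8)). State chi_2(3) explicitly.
Character table of Z/8Z (irreps indexed chi_0,...,chi_7 with chi_k(m) = zeta_8^(k*m), zeta_8 = exp(2*pi*i/8)):
  irrep \ class  {0} (size 1)  {1} (size 1)    {2} (size 1)  {3} (size 1)    {4} (size 1)  {5} (size 1)    {6} (size 1)  {7} (size 1)  
  chi_0          1             1               1             1               1             1               1             1             
  chi_1          1             exp(I*pi/4)     I             exp(3*I*pi/4)   -1            exp(-3*I*pi/4)  -I            exp(-I*pi/4)  
  chi_2          1             I               -1            -I              1             I               -1            -I            
  chi_3          1             exp(3*I*pi/4)   -I            exp(I*pi/4)     -1            exp(-I*pi/4)    I             exp(-3*I*pi/4)
  chi_4          1             -1              1             -1              1             -1              1             -1            
  chi_5          1             exp(-3*I*pi/4)  I             exp(-I*pi/4)    -1            exp(I*pi/4)     -I            exp(3*I*pi/4) 
  chi_6          1             -I              -1            I               1             -I              -1            I             
  chi_7          1             exp(-I*pi/4)    -I            exp(-3*I*pi/4)  -1            exp(3*I*pi/4)   I             exp(I*pi/4)   

Spot check: chi_2(3) = zeta_8^(2*3) = zeta_8^6 = -I.

Derivation: Z/8Z is abelian, so all 8 irreducible complex representations are 1-dimensional. They are given by chi_k(m) = zeta_8^(k*m) for k = 0,...,7. Row orthogonality: sum_m chi_k(m) conj(chi_l(m)) = 8 * [k = l].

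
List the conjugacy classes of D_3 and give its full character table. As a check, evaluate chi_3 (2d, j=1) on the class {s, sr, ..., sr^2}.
Conjugacy classes: {e} of size 1, {r^1, r^2} of size 2, {s, sr, ..., sr^2} of size 3.
Character table:
  irrep \ class              {e} (size 1)  {r^1, r^2} (size 2)  {s, sr, ..., sr^2} (size 3)
  chi_1 (triv)               1             1                    1                          
  chi_2 (sign: r->1, s->-1)  1             1                    -1                         
  chi_3 (2d, j=1)            2             -1                   0                          

Spot check: chi_3 (2d, j=1) on {s, sr, ..., sr^2} = 0.

Explanation: D_3 has order 2*3 = 6 with 3 conjugacy classes, hence 3 irreducibles. Sum of squared dims 1 + 1 + 4 = 6 = |G|. Linear characters come from the abelianisation; the 2-dimensional irreps have character r^k -> 2*cos(2*pi*j*k/3), reflections -> 0.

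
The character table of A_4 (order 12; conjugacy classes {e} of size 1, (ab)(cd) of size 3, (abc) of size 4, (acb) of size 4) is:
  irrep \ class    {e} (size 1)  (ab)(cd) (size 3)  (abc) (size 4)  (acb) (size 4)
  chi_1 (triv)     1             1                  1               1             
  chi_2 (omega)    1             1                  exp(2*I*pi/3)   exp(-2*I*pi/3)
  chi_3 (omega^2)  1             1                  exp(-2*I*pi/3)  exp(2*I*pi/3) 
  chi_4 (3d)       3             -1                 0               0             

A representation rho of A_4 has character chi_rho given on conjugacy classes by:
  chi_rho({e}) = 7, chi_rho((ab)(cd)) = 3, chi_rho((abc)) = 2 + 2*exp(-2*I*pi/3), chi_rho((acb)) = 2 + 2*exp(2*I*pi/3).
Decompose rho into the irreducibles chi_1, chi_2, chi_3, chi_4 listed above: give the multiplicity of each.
Multiplicities: chi_1: 2, chi_2: 0, chi_3: 2, chi_4: 1.

Argument: Use <chi_rho, chi> = (1/|G|) sum_C |C| * chi_rho(C) * conj(chi(C)) with |G| = 12 for each irreducible chi in the table:
  <chi_rho, chi_1> = (1/12)[1*(7)*conj(1) + 3*(3)*conj(1) + 4*(2 + 2*exp(-2*I*pi/3))*conj(1) + 4*(2 + 2*exp(2*I*pi/3))*conj(1)]
      = (1/12)[(7) + (9) + (8 + 8*exp(-2*I*pi/3)) + (8 + 8*exp(2*I*pi/3))] = 24/12 = 2
  <chi_rho, chi_2> = (1/12)[1*(7)*conj(1) + 3*(3)*conj(1) + 4*(2 + 2*exp(-2*I*pi/3))*conj(exp(2*I*pi/3)) + 4*(2 + 2*exp(2*I*pi/3))*conj(exp(-2*I*pi/3))]
      = (1/12)[(7) + (9) + (-8) + (-8)] = 0/12 = 0
  <chi_rho, chi_3> = (1/12)[1*(7)*conj(1) + 3*(3)*conj(1) + 4*(2 + 2*exp(-2*I*pi/3))*conj(exp(-2*I*pi/3)) + 4*(2 + 2*exp(2*I*pi/3))*conj(exp(2*I*pi/3))]
      = (1/12)[(7) + (9) + (8 + 8*exp(2*I*pi/3)) + (8 + 8*exp(-2*I*pi/3))] = 24/12 = 2
  <chi_rho, chi_4> = (1/12)[1*(7)*conj(3) + 3*(3)*conj(-1) + 4*(2 + 2*exp(-2*I*pi/3))*conj(0) + 4*(2 + 2*exp(2*I*pi/3))*conj(0)]
      = (1/12)[(21) + (-9) + (0) + (0)] = 12/12 = 1
(Exp terms are combined using exp(i*s)*conj(exp(i*t)) = exp(i*(s-t)), and sums of them are collapsed using the identity that for every m > 1 the m distinct m-th roots of unity sum to 0, e.g. 1 + exp(2*I*pi/3) + exp(-2*I*pi/3) = 0.)
Dimension check: dim(rho) = sum (mult * dim) = 2*1 + 0*1 + 2*1 + 1*3 = 7 = chi_rho(e) = 7.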